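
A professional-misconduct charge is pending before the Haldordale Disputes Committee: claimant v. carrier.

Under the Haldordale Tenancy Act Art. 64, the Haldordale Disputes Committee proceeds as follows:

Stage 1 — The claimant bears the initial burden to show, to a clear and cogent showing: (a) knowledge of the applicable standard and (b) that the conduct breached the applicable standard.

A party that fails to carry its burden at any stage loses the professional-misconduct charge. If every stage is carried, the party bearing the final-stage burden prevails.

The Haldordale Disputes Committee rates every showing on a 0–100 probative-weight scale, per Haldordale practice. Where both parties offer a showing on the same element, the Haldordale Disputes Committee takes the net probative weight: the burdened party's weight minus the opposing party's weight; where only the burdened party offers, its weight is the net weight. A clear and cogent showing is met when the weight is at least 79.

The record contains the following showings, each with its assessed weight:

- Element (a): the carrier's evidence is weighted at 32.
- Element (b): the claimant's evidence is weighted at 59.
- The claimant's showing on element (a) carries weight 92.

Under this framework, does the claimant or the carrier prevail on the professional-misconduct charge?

Stage 1 — burden on claimant; standard: a clear and cogent showing (weight is at least 79).
    (a): 92 − 32 = 60 < 79 [not met]
    (b): 59 < 79 [not met]
  The claimant does not carry Stage 1.
The carrier prevails.

carrier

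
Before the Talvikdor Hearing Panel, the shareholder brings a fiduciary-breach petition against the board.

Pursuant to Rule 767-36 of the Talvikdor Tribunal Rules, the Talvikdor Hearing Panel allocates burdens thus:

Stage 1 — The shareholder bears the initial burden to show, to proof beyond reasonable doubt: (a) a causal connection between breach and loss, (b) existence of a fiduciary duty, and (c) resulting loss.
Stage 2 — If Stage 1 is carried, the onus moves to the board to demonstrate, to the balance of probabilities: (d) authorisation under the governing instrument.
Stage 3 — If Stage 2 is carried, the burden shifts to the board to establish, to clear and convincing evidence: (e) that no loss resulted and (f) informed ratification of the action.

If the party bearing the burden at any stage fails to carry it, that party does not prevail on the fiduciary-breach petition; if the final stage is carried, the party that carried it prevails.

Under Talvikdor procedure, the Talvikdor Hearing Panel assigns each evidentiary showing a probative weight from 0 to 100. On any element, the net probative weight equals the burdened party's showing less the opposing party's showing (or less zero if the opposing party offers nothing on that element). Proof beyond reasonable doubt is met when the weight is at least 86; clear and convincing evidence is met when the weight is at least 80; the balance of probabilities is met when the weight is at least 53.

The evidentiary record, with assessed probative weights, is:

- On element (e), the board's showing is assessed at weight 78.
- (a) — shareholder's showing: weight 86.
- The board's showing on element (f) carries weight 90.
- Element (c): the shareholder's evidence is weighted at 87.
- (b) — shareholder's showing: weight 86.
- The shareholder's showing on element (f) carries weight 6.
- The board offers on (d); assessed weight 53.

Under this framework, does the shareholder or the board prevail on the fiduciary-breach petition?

shareholder

Stage 1 — burden on shareholder; standard: proof beyond reasonable doubt (weight is at least 86).
    (a): 86 ≥ 86 [met]
    (b): 86 ≥ 86 [met]
    (c): 87 ≥ 86 [met]
  Stage 1 is satisfied; the onus moves to the board.
Stage 2 — burden on board; standard: the balance of probabilities (weight is at least 53).
    (d): 53 ≥ 53 [met]
  Stage 2 carried; the burden remains with the board.
Stage 3 — burden on board; standard: clear and convincing evidence (weight is at least 80).
    (e): 78 < 80 [not met]
    (f): 90 − 6 = 84 ≥ 80 [met]
  Not every element is met, so the board fails to carry Stage 3.
So the shareholder prevails.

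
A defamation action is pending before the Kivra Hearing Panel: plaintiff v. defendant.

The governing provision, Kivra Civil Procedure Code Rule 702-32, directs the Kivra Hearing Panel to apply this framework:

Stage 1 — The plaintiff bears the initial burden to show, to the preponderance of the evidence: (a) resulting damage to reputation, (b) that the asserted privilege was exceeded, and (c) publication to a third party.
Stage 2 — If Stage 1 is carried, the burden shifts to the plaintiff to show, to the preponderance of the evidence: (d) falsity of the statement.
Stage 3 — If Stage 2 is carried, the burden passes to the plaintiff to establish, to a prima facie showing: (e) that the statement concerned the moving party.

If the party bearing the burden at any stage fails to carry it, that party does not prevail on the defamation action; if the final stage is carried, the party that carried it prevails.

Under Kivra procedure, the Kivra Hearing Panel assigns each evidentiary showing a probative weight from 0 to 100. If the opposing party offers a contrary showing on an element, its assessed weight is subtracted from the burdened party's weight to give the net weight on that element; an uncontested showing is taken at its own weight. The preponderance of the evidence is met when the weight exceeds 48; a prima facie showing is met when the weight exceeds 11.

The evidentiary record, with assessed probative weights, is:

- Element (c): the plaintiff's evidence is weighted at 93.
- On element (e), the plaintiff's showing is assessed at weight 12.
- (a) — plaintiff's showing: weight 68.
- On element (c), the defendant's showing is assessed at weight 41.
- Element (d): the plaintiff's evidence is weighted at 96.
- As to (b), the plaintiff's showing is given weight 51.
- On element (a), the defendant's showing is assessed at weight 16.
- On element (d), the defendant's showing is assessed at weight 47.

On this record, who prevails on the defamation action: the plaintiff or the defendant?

At Stage 1 the plaintiff must meet the preponderance of the evidence (weight exceeds 48): on (a) the weight is 68 less the opposing 16 gives net 52, > 48, so (a) meets the standard; on (b) the weight is 51, which does exceed 48, so (b) meets the standard; on (c) the weight is 93 less the opposing 41 gives net 52, which does exceed 48, so (c) meets the standard.
  Stage 1 carried; the burden remains with the plaintiff.
At Stage 2 the plaintiff must meet the preponderance of the evidence (weight exceeds 48): on (d) the weight is 96 less the opposing 47 gives net 49, > 48, so (d) meets the standard.
  Stage 2 is satisfied; the plaintiff continues to bear the burden.
At Stage 3 the plaintiff must meet a prima facie showing (weight exceeds 11): on (e) the weight is 12, > 11, so (e) meets the standard.
  All elements met at the final stage.
With every stage satisfied, the plaintiff prevails.

plaintiff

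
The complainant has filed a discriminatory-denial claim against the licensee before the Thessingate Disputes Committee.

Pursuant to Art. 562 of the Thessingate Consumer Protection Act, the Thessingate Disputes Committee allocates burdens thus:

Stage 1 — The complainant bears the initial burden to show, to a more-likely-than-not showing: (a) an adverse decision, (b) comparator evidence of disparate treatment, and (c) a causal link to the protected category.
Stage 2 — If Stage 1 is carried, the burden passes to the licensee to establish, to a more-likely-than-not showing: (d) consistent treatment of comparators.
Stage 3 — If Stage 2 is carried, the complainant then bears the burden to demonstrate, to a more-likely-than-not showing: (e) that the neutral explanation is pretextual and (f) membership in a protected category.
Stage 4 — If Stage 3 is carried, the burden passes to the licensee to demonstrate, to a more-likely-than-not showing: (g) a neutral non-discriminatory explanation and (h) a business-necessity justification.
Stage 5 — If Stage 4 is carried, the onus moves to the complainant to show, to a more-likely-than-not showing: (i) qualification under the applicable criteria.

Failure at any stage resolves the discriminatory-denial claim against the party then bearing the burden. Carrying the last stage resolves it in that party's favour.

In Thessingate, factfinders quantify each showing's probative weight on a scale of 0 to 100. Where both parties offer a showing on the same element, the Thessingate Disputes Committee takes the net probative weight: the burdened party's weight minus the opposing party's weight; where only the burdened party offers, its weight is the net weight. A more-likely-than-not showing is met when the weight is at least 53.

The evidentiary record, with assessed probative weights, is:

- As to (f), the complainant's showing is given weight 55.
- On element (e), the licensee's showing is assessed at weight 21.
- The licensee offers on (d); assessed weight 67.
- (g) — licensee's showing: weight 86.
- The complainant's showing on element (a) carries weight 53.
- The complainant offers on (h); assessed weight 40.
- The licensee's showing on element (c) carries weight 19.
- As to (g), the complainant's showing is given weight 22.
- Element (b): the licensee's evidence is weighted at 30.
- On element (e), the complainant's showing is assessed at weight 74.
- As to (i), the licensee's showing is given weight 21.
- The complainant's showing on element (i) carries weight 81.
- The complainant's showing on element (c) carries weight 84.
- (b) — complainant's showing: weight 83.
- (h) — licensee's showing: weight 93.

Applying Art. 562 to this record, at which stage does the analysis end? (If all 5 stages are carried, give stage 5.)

stage 5

Stage 1 — burden on complainant; standard: a more-likely-than-not showing (weight is at least 53).
    (a): 53 ≥ 53 [met]
    (b): 83 − 30 = 53 ≥ 53 [met]
    (c): 84 − 19 = 65 ≥ 53 [met]
  Stage 1 is satisfied; the onus moves to the licensee.
Stage 2 — burden on licensee; standard: a more-likely-than-not showing (weight is at least 53).
    (d): 67 ≥ 53 [met]
  Stage 2 carried; the burden shifts to the complainant.
Stage 3 — burden on complainant; standard: a more-likely-than-not showing (weight is at least 53).
    (e): 74 − 21 = 53 ≥ 53 [met]
    (f): 55 ≥ 53 [met]
  All elements met. The burden passes to the licensee.
Stage 4 — burden on licensee; standard: a more-likely-than-not showing (weight is at least 53).
    (g): 86 − 22 = 64 ≥ 53 [met]
    (h): 93 − 40 = 53 ≥ 53 [met]
  All elements met. The burden passes to the complainant.
Stage 5 — burden on complainant; standard: a more-likely-than-not showing (weight is at least 53).
    (i): 81 − 21 = 60 ≥ 53 [met]
  Stage 5 carried; the final stage is satisfied.
Every stage carried; the complainant prevails.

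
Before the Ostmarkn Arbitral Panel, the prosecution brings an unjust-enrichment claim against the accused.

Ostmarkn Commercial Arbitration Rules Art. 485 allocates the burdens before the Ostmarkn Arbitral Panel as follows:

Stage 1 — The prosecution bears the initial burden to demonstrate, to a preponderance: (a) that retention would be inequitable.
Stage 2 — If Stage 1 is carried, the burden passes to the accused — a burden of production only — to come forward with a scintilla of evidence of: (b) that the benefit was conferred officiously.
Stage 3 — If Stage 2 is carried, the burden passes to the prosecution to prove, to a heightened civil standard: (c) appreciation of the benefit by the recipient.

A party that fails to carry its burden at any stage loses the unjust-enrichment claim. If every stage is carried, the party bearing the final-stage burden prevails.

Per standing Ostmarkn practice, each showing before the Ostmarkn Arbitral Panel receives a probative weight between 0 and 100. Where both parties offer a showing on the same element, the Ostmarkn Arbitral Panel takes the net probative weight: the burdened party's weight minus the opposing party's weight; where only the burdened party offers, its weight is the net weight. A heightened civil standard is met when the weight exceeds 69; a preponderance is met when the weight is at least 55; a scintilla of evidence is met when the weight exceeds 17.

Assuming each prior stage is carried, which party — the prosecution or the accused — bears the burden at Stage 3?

Stage 3's rule assigns the burden to the prosecution (to a heightened civil standard).

prosecution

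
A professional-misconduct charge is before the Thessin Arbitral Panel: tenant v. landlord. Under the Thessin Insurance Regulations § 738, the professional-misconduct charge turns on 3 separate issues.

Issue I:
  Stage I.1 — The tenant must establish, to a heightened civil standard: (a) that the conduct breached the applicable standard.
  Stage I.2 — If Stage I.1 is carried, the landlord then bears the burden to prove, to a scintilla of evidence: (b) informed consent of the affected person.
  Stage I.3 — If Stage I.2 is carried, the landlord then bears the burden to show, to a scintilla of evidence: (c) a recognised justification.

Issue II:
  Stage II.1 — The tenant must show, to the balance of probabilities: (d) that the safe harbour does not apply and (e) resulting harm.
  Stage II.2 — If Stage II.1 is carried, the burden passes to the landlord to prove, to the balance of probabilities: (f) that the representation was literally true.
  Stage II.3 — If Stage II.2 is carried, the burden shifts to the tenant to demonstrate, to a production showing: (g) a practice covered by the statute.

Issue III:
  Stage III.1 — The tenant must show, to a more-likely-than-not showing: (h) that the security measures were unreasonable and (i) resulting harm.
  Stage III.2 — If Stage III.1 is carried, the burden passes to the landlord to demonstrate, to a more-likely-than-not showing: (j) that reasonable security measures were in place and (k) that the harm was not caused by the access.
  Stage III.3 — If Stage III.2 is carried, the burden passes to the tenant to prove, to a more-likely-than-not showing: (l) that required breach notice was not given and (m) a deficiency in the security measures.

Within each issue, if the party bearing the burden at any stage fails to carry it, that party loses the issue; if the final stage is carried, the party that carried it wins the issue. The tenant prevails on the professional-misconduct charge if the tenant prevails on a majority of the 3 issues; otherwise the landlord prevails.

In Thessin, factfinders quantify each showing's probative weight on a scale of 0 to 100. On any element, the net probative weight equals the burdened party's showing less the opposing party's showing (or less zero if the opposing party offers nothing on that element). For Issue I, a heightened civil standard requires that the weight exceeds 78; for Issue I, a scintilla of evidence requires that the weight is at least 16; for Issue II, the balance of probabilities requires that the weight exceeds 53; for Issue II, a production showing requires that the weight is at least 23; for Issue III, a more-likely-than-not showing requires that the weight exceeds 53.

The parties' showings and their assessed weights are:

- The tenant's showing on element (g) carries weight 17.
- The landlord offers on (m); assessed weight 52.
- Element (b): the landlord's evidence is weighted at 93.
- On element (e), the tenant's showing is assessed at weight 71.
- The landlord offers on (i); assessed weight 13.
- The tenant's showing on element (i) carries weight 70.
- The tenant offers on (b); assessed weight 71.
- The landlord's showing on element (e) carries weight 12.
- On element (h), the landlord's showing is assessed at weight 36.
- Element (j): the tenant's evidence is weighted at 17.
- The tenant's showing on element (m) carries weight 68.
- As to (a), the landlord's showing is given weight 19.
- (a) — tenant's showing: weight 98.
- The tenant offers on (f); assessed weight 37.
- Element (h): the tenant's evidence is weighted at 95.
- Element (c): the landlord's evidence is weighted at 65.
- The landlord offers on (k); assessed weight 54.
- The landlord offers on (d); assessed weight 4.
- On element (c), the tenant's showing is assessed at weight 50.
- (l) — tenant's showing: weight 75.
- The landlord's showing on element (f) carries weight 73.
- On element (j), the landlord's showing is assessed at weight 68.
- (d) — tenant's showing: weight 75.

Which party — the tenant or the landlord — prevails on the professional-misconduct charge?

tenant

— Issue I —
Stage I.1 — burden on tenant; standard: a heightened civil standard (weight exceeds 78).
    (a): 98 − 19 = 79 > 78 [met]
  The tenant carries Stage I.1; the landlord now bears the burden.
Stage I.2 — burden on landlord; standard: a scintilla of evidence (weight is at least 16).
    (b): 93 − 71 = 22 ≥ 16 [met]
  Stage I.2 carried; the burden remains with the landlord.
Stage I.3 — burden on landlord; standard: a scintilla of evidence (weight is at least 16).
    (c): 65 − 50 = 15 < 16 [not met]
  The landlord does not carry Stage I.3.
So the tenant prevails on this issue.
— Issue II —
Stage II.1 (tenant, the balance of probabilities, weight exceeds 53): (d) net 75−4=71 > 53 — meets; (e) net 71−12=59 > 53 — meets.
  Stage II.1 carried; the burden shifts to the landlord.
Stage II.2 (landlord, the balance of probabilities, weight exceeds 53): (f) net 73−37=36 ≤ 53 — fails.
  Stage II.2 not carried; the landlord fails its burden.
The analysis ends at Stage II.2; the tenant prevails on this issue.
— Issue III —
Stage III.1 — burden on tenant; standard: a more-likely-than-not showing (weight exceeds 53).
    (h): 95 − 36 = 59 > 53 [met]
    (i): 70 − 13 = 57 > 53 [met]
  Stage III.1 is satisfied; the onus moves to the landlord.
Stage III.2 — burden on landlord; standard: a more-likely-than-not showing (weight exceeds 53).
    (j): 68 − 17 = 51 ≤ 53 [not met]
    (k): 54 > 53 [met]
  Stage III.2 not carried; the landlord fails its burden.
The tenant prevails on this issue.
Per-issue: Issue I → tenant; Issue II → tenant; Issue III → tenant. The tenant must prevail on a majority of issues; overall, the tenant prevails.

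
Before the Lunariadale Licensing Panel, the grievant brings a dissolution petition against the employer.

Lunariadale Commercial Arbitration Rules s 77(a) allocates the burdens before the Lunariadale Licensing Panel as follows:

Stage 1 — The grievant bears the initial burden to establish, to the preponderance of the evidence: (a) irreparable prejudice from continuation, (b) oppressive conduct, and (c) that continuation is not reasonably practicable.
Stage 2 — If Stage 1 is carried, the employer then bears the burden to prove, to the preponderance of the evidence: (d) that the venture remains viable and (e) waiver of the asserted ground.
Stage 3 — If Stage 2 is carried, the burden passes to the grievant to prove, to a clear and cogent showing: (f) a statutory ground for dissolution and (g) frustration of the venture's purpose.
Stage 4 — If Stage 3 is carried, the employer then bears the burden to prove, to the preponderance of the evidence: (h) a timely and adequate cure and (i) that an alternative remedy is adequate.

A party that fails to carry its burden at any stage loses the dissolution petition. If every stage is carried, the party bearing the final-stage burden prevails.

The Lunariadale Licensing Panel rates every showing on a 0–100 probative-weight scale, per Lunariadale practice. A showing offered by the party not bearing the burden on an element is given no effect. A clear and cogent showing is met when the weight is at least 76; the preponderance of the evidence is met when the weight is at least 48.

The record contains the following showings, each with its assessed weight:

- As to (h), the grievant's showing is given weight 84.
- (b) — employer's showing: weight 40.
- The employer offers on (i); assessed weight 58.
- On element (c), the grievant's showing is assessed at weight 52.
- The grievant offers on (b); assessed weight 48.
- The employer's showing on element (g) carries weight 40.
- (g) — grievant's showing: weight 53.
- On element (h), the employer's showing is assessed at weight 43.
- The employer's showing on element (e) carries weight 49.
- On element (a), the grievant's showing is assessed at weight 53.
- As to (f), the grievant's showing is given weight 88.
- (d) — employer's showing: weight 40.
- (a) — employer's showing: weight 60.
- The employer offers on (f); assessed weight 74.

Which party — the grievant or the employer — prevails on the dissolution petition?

grievant

Stage 1 — burden on grievant; standard: the preponderance of the evidence (weight is at least 48).
    (a): 53 (employer's 60 disregarded) ≥ 48 [met]
    (b): 48 (employer's 40 disregarded) ≥ 48 [met]
    (c): 52 ≥ 48 [met]
  Stage 1 carried; the burden shifts to the employer.
Stage 2 — burden on employer; standard: the preponderance of the evidence (weight is at least 48).
    (d): 40 < 48 [not met]
    (e): 49 ≥ 48 [met]
  The employer does not carry Stage 2.
The grievant prevails.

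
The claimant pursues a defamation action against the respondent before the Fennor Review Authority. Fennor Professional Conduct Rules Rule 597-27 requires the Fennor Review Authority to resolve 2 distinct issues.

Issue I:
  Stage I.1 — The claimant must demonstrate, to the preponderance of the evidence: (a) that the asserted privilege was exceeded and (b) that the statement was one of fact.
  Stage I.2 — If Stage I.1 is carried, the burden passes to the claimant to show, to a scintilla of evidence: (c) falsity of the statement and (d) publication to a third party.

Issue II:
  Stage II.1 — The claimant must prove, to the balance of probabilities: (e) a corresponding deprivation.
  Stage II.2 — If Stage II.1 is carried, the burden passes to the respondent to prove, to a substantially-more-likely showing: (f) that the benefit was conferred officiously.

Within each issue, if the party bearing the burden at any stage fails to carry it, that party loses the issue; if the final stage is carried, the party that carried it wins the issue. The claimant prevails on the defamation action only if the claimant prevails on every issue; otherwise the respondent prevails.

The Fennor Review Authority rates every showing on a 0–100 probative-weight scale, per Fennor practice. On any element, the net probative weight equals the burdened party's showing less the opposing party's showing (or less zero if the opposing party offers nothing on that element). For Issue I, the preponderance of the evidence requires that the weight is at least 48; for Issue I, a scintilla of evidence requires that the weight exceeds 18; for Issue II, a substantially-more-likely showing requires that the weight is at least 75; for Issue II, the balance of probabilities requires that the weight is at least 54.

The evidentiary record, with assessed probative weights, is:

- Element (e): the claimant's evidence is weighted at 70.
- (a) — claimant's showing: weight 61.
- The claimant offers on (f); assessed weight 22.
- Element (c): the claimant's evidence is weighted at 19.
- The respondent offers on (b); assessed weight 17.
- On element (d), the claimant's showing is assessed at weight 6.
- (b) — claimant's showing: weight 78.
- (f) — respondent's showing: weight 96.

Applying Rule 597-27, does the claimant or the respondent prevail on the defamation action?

— Issue I —
Stage I.1 — burden on claimant; standard: the preponderance of the evidence (weight is at least 48).
    (a): 61 ≥ 48 [met]
    (b): 78 − 17 = 61 ≥ 48 [met]
  Stage I.1 carried; the burden remains with the claimant.
Stage I.2 — burden on claimant; standard: a scintilla of evidence (weight exceeds 18).
    (c): 19 > 18 [met]
    (d): 6 ≤ 18 [not met]
  The claimant does not carry Stage I.2.
So the respondent prevails on this issue.
— Issue II —
Stage II.1 — burden on claimant; standard: the balance of probabilities (weight is at least 54).
    (e): 70 ≥ 54 [met]
  Stage II.1 is satisfied; the onus moves to the respondent.
Stage II.2 — burden on respondent; standard: a substantially-more-likely showing (weight is at least 75).
    (f): 96 − 22 = 74 < 75 [not met]
  Not every element is met, so the respondent fails to carry Stage II.2.
The claimant prevails on this issue.
Per-issue: Issue I → respondent; Issue II → claimant. The claimant must prevail on every issue; overall, the respondent prevails.

respondent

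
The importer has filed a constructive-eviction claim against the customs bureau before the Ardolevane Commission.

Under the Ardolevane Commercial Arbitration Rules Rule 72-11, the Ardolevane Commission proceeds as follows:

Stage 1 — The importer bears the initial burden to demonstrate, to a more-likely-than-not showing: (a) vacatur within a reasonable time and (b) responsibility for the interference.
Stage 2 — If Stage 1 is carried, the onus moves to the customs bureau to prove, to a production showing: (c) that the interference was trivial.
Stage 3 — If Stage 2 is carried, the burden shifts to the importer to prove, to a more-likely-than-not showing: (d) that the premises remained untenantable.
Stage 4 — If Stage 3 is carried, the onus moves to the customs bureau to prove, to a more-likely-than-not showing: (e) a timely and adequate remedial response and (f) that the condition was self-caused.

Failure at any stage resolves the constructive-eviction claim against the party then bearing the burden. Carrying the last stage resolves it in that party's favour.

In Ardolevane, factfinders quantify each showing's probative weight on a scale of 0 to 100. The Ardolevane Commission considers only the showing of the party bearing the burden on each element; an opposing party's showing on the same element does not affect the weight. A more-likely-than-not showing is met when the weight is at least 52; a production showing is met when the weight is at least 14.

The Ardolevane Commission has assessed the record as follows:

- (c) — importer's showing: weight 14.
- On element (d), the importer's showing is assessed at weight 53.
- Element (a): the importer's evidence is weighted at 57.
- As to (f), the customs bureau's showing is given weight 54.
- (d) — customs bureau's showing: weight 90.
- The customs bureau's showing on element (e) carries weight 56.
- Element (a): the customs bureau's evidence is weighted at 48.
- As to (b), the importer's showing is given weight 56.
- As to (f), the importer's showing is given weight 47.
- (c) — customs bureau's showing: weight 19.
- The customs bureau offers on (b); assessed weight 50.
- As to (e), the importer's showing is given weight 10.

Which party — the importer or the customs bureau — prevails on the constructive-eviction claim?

customs bureau

At Stage 1 the importer must meet a more-likely-than-not showing (weight is at least 52): on (a) the weight is 57 (the customs bureau's 48 is given no effect), ≥ 52, so (a) meets the standard; on (b) the weight is 56 (the customs bureau's 50 is given no effect), ≥ 52, so (b) meets the standard.
  All elements met. The burden passes to the customs bureau.
At Stage 2 the customs bureau must meet a production showing (weight is at least 14): on (c) the weight is 19 (the importer's 14 is given no effect), ≥ 14, so (c) meets the standard.
  Stage 2 carried; the burden shifts to the importer.
At Stage 3 the importer must meet a more-likely-than-not showing (weight is at least 52): on (d) the weight is 53 (the customs bureau's 90 is given no effect), ≥ 52, so (d) meets the standard.
  The importer carries Stage 3; the customs bureau now bears the burden.
At Stage 4 the customs bureau must meet a more-likely-than-not showing (weight is at least 52): on (e) the weight is 56 (the importer's 10 is given no effect), ≥ 52, so (e) meets the standard; on (f) the weight is 54 (the importer's 47 is given no effect), which does reach 52, so (f) meets the standard.
  The customs bureau carries the last stage.
With every stage satisfied, the customs bureau prevails.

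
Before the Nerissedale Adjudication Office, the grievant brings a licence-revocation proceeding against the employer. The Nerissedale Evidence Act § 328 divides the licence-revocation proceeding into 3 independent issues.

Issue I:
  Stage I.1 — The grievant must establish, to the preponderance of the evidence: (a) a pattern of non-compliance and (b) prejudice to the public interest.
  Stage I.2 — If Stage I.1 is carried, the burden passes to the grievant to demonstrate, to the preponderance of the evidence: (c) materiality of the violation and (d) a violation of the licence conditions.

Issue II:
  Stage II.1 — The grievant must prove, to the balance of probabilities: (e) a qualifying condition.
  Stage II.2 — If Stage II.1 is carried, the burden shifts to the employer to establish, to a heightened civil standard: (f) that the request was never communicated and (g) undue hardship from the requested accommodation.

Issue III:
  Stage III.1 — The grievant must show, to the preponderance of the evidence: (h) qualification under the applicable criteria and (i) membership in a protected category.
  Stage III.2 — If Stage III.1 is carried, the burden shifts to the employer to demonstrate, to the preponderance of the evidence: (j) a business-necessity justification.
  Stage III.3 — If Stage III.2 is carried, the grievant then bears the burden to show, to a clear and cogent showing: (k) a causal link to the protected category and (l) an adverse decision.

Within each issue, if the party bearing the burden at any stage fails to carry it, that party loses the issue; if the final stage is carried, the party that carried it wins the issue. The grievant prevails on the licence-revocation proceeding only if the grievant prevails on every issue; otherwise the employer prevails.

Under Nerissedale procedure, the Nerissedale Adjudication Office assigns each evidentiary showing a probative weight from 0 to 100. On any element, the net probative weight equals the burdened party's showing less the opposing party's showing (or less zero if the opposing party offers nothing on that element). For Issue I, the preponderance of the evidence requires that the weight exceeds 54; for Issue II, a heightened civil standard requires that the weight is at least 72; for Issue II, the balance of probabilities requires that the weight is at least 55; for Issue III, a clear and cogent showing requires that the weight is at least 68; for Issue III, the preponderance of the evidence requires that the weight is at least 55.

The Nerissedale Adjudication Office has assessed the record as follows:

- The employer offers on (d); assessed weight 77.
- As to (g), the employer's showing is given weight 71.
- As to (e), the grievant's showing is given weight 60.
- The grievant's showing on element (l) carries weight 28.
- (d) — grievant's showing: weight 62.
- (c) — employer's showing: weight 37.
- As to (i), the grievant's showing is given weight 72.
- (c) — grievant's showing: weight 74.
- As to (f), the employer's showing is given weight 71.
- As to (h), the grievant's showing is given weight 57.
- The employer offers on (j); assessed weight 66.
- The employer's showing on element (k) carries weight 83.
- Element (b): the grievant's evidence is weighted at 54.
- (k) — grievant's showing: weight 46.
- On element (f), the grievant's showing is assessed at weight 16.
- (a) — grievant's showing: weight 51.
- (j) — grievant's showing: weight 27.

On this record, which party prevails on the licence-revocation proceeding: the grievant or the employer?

— Issue I —
At Stage I.1 the grievant must meet the preponderance of the evidence (weight exceeds 54): on (a) the weight is 51, ≤ 54, so (a) does not meet the standard; on (b) the weight is 54, which does not exceed 54, so (b) does not meet the standard.
  Not every element is met, so the grievant fails to carry Stage I.1.
So the employer prevails on this issue.
— Issue II —
Stage II.1 — burden on grievant; standard: the balance of probabilities (weight is at least 55).
    (e): 60 ≥ 55 [met]
  The grievant carries Stage II.1; the employer now bears the burden.
Stage II.2 — burden on employer; standard: a heightened civil standard (weight is at least 72).
    (f): 71 − 16 = 55 < 72 [not met]
    (g): 71 < 72 [not met]
  The employer does not carry Stage II.2.
The analysis ends at Stage II.2; the grievant prevails on this issue.
— Issue III —
At Stage III.1 the grievant must meet the preponderance of the evidence (weight is at least 55): on (h) the weight is 57, which does reach 55, so (h) meets the standard; on (i) the weight is 72, ≥ 55, so (i) meets the standard.
  Stage III.1 carried; the burden shifts to the employer.
At Stage III.2 the employer must meet the preponderance of the evidence (weight is at least 55): on (j) the weight is 66 less the opposing 27 gives net 39, < 55, so (j) does not meet the standard.
  Stage III.2 not carried; the employer fails its burden.
So the grievant prevails on this issue.
Per-issue: Issue I → employer; Issue II → grievant; Issue III → grievant. The grievant must prevail on every issue; overall, the employer prevails.

employer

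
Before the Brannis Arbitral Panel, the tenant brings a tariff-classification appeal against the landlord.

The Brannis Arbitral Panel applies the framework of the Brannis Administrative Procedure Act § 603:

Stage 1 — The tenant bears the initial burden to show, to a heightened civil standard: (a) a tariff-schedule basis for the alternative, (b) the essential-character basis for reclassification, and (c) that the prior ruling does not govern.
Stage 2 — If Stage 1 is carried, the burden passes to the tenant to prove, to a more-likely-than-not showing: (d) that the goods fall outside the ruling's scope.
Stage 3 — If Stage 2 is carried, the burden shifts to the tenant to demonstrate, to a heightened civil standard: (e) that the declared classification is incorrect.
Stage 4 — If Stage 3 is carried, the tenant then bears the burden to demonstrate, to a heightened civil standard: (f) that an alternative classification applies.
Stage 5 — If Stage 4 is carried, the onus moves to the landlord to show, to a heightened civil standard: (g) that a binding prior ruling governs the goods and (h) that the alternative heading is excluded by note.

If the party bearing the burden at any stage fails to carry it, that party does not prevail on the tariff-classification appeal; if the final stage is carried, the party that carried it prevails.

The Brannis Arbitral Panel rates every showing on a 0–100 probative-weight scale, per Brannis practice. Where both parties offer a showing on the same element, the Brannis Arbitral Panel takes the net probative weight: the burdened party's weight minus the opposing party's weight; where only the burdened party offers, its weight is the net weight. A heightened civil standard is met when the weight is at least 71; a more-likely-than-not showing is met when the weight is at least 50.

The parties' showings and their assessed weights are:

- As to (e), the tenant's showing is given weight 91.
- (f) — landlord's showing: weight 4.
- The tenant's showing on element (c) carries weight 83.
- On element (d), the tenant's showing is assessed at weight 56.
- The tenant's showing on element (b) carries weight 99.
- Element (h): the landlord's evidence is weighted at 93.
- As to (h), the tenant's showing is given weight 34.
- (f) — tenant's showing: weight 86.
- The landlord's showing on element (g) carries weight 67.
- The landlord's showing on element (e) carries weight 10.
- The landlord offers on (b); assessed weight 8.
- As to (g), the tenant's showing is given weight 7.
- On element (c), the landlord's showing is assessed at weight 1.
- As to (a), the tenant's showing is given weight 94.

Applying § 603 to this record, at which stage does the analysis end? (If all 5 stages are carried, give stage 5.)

At Stage 1 the tenant must meet a heightened civil standard (weight is at least 71): on (a) the weight is 94, which does reach 71, so (a) meets the standard; on (b) the weight is 99 less the opposing 8 gives net 91, which does reach 71, so (b) meets the standard; on (c) the weight is 83 less the opposing 1 gives net 82, ≥ 71, so (c) meets the standard.
  Stage 1 carried; the burden remains with the tenant.
At Stage 2 the tenant must meet a more-likely-than-not showing (weight is at least 50): on (d) the weight is 56, ≥ 50, so (d) meets the standard.
  Stage 2 is satisfied; the tenant continues to bear the burden.
At Stage 3 the tenant must meet a heightened civil standard (weight is at least 71): on (e) the weight is 91 less the opposing 10 gives net 81, which does reach 71, so (e) meets the standard.
  Stage 3 is satisfied; the tenant continues to bear the burden.
At Stage 4 the tenant must meet a heightened civil standard (weight is at least 71): on (f) the weight is 86 less the opposing 4 gives net 82, ≥ 71, so (f) meets the standard.
  Stage 4 is satisfied; the onus moves to the landlord.
At Stage 5 the landlord must meet a heightened civil standard (weight is at least 71): on (g) the weight is 67 less the opposing 7 gives net 60, < 71, so (g) does not meet the standard; on (h) the weight is 93 less the opposing 34 gives net 59, which does not reach 71, so (h) does not meet the standard.
  Not every element is met, so the landlord fails to carry Stage 5.
The tenant prevails.

stage 5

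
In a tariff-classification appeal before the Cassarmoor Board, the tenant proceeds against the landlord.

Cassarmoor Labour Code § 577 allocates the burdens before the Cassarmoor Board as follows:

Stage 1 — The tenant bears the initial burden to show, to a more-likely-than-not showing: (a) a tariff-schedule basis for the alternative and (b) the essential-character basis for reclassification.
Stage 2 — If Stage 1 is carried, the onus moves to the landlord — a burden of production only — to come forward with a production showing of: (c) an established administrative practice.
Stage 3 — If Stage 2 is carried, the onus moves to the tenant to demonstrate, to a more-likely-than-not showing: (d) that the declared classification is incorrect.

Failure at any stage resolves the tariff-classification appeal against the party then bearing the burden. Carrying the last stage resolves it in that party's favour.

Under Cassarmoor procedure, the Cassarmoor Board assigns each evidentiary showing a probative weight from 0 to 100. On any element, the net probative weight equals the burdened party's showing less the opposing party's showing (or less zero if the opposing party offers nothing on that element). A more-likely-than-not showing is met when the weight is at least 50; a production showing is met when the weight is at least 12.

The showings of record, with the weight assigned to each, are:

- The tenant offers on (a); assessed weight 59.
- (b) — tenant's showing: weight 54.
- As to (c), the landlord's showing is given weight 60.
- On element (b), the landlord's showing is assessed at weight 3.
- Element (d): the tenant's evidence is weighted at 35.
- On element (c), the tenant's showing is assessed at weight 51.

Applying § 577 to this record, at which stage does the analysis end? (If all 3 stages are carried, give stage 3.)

At Stage 1 the tenant must meet a more-likely-than-not showing (weight is at least 50): on (a) the weight is 59, ≥ 50, so (a) meets the standard; on (b) the weight is 54 less the opposing 3 gives net 51, ≥ 50, so (b) meets the standard.
  The tenant carries Stage 1; the landlord now bears the burden.
At Stage 2 the landlord must meet a production showing (weight is at least 12): on (c) the weight is 60 less the opposing 51 gives net 9, which does not reach 12, so (c) does not meet the standard.
  Not every element is met, so the landlord fails to carry Stage 2.
So the tenant prevails.

stage 2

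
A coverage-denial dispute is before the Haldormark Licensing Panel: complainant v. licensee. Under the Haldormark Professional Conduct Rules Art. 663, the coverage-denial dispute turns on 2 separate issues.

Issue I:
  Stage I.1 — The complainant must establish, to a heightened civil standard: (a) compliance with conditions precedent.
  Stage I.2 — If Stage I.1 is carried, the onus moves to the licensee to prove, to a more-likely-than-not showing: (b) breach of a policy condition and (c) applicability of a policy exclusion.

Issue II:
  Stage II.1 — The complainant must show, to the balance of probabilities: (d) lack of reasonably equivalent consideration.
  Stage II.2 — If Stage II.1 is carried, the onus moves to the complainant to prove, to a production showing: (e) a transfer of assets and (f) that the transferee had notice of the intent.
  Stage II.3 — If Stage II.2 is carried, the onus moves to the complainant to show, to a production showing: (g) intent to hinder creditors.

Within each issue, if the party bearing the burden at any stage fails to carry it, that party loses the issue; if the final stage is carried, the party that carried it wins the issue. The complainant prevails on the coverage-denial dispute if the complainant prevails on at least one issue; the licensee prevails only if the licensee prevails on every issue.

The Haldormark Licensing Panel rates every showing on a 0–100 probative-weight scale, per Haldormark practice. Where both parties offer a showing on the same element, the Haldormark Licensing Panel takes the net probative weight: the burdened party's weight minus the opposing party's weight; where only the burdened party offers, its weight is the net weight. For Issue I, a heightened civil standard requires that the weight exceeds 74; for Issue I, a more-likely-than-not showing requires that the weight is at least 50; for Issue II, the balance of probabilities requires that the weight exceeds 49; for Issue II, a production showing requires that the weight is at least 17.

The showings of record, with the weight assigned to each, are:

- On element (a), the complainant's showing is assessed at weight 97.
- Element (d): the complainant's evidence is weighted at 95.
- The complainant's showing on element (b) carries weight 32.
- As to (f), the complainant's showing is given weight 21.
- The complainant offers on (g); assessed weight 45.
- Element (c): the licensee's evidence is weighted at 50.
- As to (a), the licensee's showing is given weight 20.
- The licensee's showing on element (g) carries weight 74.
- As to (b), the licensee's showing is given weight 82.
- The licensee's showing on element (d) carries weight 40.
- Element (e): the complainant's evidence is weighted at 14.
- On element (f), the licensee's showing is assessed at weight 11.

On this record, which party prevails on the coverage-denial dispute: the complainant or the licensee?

licensee

— Issue I —
Stage I.1 — burden on complainant; standard: a heightened civil standard (weight exceeds 74).
    (a): 97 − 20 = 77 > 74 [met]
  All elements met. The burden passes to the licensee.
Stage I.2 — burden on licensee; standard: a more-likely-than-not showing (weight is at least 50).
    (b): 82 − 32 = 50 ≥ 50 [met]
    (c): 50 ≥ 50 [met]
  All elements met at the final stage.
Every stage carried; the licensee prevails on this issue.
— Issue II —
Stage II.1 — burden on complainant; standard: the balance of probabilities (weight exceeds 49).
    (d): 95 − 40 = 55 > 49 [met]
  All elements met. The complainant retains the burden for Stage II.2.
Stage II.2 — burden on complainant; standard: a production showing (weight is at least 17).
    (e): 14 < 17 [not met]
    (f): 21 − 11 = 10 < 17 [not met]
  Not every element is met, so the complainant fails to carry Stage II.2.
The licensee prevails on this issue.
Per-issue: Issue I → licensee; Issue II → licensee. The complainant must prevail on at least one issue; overall, the licensee prevails.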